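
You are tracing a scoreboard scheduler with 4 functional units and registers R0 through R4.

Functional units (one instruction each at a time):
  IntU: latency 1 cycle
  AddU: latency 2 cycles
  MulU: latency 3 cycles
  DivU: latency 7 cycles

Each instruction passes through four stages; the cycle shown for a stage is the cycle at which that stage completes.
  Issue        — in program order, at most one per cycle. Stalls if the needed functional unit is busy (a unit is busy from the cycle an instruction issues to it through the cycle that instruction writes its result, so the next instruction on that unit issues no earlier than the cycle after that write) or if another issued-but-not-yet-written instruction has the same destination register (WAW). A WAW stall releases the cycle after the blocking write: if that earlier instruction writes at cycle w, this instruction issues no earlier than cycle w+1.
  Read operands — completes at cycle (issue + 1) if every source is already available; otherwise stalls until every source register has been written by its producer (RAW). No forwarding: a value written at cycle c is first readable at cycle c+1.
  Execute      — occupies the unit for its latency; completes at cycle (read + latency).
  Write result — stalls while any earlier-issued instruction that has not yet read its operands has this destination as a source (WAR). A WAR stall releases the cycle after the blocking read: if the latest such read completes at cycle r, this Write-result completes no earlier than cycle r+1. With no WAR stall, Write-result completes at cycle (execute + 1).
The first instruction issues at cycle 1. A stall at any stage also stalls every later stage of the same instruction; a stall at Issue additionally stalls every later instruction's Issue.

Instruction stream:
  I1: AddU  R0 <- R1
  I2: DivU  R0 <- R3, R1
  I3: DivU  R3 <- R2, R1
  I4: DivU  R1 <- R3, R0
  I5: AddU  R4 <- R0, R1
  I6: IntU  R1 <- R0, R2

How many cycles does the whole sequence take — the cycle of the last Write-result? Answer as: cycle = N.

cycle = 39

cycle 1: I1 dispatched to AddU
cycle 2: I1 operands ready
cycle 4: I1 complete
cycle 5: R0←I1
cycle 6: I2 dispatched to DivU
cycle 7: I2 operands ready
cycle 14: I2 complete
cycle 15: R0←I2
cycle 16: I3 dispatched to DivU
cycle 17: I3 operands ready
cycle 24: I3 complete
cycle 25: R3←I3
cycle 26: I4 dispatched to DivU
cycle 27: I4 operands ready; I5 dispatched to AddU
cycle 34: I4 complete
cycle 35: R1←I4
cycle 36: I5 operands ready; I6 dispatched to IntU
cycle 37: I6 operands ready
cycle 38: I5 complete; I6 complete
cycle 39: R4←I5; R1←I6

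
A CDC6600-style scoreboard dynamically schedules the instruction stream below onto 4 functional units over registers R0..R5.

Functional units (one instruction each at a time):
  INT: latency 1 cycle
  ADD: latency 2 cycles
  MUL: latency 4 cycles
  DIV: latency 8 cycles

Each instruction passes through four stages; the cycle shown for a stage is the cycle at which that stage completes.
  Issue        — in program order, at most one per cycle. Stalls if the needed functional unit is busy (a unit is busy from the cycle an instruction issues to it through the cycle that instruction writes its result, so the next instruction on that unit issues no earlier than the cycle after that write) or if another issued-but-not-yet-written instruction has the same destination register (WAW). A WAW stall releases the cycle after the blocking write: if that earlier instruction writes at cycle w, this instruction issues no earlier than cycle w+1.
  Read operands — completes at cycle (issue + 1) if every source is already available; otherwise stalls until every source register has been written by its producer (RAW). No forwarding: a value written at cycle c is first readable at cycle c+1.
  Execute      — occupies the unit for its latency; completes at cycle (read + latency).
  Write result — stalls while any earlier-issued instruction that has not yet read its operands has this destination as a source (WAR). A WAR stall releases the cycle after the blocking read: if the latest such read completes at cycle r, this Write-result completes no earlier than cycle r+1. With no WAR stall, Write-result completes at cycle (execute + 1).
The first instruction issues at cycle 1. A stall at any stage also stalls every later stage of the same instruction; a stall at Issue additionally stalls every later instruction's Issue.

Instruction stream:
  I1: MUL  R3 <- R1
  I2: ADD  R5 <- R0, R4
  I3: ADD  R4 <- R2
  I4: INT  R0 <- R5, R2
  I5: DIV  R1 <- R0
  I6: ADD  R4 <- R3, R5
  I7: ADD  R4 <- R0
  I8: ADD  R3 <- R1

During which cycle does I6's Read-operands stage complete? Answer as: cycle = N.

I1  is:1  ro:2  ex:6  wr:7
I2  is:2  ro:3  ex:5  wr:6
I3  is:7  ro:8  ex:10  wr:11  — struct: ADD busy until I2 writes@6
I4  is:8  ro:9  ex:10  wr:11
I5  is:9  ro:12  ex:20  wr:21  — RAW R0: wait I4 write@11
I6  is:12  ro:13  ex:15  wr:16  — struct: ADD busy until I3 writes@11
I7  is:17  ro:18  ex:20  wr:21  — struct: ADD busy until I6 writes@16
I8  is:22  ro:23  ex:25  wr:26  — struct: ADD busy until I7 writes@21

cycle = 13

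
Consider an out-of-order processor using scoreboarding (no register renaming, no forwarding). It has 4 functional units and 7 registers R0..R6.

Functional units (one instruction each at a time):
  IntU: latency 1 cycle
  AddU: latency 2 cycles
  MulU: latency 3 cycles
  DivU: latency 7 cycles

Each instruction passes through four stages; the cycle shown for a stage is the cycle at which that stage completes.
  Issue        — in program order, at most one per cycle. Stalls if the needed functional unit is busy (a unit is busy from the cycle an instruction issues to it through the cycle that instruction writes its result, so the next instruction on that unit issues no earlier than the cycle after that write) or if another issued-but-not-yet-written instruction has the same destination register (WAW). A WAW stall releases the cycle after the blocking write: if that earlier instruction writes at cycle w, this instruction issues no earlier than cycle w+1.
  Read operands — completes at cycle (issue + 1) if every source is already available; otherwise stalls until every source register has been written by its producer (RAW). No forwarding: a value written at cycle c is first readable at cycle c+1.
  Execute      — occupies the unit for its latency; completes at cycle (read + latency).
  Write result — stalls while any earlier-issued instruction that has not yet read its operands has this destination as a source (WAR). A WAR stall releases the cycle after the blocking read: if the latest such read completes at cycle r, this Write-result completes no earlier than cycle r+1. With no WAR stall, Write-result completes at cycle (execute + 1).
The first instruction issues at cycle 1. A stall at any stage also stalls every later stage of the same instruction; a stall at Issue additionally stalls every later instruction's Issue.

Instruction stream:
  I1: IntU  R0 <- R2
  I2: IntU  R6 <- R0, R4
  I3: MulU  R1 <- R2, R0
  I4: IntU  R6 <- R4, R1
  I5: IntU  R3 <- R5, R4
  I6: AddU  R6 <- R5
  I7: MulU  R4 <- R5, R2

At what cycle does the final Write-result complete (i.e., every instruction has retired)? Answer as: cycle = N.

c1: issue I1 (IntU)
c2: I1 read-ops
c3: I1 finished on IntU
c4: I1→R0
c5: issue I2 (IntU)
c6: I2 read-ops; issue I3 (MulU)
c7: I2 finished on IntU; I3 read-ops
c8: I2→R6
c9: issue I4 (IntU)
c10: I3 finished on MulU
c11: I3→R1
c12: I4 read-ops
c13: I4 finished on IntU
c14: I4→R6
c15: issue I5 (IntU)
c16: I5 read-ops; issue I6 (AddU)
c17: I5 finished on IntU; I6 read-ops; issue I7 (MulU)
c18: I5→R3; I7 read-ops
c19: I6 finished on AddU
c20: I6→R6
c21: I7 finished on MulU
c22: I7→R4

cycle = 22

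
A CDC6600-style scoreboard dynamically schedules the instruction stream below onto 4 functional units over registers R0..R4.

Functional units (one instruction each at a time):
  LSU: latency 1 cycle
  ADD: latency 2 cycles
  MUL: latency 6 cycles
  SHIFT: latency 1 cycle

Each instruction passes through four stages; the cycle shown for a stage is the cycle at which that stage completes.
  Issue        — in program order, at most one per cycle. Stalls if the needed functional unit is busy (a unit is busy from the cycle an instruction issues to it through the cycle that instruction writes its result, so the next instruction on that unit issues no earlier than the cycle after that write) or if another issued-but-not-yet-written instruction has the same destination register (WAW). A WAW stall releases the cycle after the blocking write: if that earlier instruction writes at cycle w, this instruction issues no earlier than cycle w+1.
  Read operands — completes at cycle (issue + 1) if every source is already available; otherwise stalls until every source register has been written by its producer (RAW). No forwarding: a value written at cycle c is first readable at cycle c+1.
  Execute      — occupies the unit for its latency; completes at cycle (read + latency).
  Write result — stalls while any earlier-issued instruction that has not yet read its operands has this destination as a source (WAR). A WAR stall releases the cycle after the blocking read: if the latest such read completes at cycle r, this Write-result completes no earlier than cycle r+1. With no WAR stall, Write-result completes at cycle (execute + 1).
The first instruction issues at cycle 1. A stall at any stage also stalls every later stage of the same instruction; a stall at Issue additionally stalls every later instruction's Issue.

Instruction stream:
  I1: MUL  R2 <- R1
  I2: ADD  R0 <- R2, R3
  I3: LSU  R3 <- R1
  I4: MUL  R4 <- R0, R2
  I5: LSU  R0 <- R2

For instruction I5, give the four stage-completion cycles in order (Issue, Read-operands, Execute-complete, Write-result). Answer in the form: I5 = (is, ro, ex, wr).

[I1] 1/2/8/9
[I2] 2/10/12/13  (RAW R2: wait I1 write@9)
[I3] 3/4/5/11  (WAR R3: wait I2 read@10)
[I4] 10/14/20/21  (struct: MUL busy until I1 writes@9; RAW R0: wait I2 write@13)
[I5] 14/15/16/17  (WAW R0: wait I2 write@13)

I5 = (14, 15, 16, 17)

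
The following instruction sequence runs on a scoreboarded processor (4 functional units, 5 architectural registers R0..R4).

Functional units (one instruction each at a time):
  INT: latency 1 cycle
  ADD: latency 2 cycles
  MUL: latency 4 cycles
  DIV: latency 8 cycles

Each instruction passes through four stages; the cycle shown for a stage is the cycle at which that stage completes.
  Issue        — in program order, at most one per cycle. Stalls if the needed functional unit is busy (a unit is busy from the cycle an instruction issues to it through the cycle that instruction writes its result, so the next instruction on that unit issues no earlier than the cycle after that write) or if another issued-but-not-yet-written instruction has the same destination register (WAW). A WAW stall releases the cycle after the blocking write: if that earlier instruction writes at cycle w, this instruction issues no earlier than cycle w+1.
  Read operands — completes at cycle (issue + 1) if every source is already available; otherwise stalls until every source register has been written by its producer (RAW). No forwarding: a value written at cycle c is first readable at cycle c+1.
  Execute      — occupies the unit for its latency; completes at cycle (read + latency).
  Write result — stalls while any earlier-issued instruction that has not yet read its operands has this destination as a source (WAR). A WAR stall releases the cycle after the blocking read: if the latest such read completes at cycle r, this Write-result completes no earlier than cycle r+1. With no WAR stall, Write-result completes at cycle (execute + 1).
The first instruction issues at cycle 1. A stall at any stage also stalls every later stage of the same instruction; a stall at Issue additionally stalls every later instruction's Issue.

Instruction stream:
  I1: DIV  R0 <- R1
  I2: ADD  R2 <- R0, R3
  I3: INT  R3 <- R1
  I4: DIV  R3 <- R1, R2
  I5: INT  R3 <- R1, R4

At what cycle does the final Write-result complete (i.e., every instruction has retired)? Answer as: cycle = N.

t=1  I1 issues→DIV
t=2  I1 reads | I2 issues→ADD
t=3  I3 issues→INT
t=4  I3 reads
t=5  I3 exec-done
t=10  I1 exec-done
t=11  I1 writes R0
t=12  I2 reads
t=13  I3 writes R3
t=14  I2 exec-done | I4 issues→DIV
t=15  I2 writes R2
t=16  I4 reads
t=24  I4 exec-done
t=25  I4 writes R3
t=26  I5 issues→INT
t=27  I5 reads
t=28  I5 exec-done
t=29  I5 writes R3

cycle = 29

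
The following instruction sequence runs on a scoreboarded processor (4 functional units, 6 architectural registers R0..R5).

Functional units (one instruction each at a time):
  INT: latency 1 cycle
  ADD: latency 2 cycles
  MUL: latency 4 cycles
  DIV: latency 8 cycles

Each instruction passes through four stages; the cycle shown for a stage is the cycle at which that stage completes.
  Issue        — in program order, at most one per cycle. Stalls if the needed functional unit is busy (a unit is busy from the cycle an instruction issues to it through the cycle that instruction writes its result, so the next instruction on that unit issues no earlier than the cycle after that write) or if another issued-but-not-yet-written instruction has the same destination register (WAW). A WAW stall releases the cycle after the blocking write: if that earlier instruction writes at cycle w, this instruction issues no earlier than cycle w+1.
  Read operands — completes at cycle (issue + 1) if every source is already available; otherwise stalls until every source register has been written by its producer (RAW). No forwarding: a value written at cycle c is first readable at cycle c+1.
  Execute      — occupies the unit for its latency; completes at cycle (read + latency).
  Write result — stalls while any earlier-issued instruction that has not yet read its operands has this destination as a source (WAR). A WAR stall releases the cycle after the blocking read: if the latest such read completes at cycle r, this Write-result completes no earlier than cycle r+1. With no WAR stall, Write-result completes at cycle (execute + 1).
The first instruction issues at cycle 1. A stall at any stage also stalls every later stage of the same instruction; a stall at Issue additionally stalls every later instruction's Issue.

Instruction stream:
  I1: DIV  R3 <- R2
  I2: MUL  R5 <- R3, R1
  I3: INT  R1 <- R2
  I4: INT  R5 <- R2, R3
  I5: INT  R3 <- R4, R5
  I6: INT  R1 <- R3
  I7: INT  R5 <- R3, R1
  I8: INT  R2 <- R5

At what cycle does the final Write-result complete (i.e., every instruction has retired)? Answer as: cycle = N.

t=1  issue I1 (DIV)
t=2  I1 read-ops; issue I2 (MUL)
t=3  issue I3 (INT)
t=4  I3 read-ops
t=5  I3 finished on INT
t=10  I1 finished on DIV
t=11  I1→R3
t=12  I2 read-ops
t=13  I3→R1
t=16  I2 finished on MUL
t=17  I2→R5
t=18  issue I4 (INT)
t=19  I4 read-ops
t=20  I4 finished on INT
t=21  I4→R5
t=22  issue I5 (INT)
t=23  I5 read-ops
t=24  I5 finished on INT
t=25  I5→R3
t=26  issue I6 (INT)
t=27  I6 read-ops
t=28  I6 finished on INT
t=29  I6→R1
t=30  issue I7 (INT)
t=31  I7 read-ops
t=32  I7 finished on INT
t=33  I7→R5
t=34  issue I8 (INT)
t=35  I8 read-ops
t=36  I8 finished on INT
t=37  I8→R2

cycle = 37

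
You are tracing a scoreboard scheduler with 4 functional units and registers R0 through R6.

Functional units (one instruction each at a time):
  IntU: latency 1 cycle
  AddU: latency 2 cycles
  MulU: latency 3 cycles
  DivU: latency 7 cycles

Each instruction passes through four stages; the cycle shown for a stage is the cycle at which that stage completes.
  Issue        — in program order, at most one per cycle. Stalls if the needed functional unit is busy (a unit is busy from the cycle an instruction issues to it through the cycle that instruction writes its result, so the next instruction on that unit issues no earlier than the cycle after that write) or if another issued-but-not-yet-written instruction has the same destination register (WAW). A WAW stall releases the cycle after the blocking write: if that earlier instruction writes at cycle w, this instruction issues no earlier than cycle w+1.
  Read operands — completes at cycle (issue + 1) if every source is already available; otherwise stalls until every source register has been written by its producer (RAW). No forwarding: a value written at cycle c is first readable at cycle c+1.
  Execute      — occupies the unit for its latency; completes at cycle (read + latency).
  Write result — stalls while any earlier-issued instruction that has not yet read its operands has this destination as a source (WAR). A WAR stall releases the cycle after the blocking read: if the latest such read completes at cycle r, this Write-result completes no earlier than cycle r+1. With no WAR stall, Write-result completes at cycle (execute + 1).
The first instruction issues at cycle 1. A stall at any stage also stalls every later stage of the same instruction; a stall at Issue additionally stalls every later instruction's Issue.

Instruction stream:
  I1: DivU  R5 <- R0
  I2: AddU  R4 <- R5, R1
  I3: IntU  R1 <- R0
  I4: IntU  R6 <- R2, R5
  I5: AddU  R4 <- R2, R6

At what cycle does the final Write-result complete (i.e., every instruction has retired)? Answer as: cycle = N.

cycle = 20

I1: IS=1 RO=2 EX=9 WR=10
I2: IS=2 RO=11 EX=13 WR=14  [RAW R5: wait I1 write@10]
I3: IS=3 RO=4 EX=5 WR=12  [WAR R1: wait I2 read@11]
I4: IS=13 RO=14 EX=15 WR=16  [struct: IntU busy until I3 writes@12]
I5: IS=15 RO=17 EX=19 WR=20  [struct: AddU busy until I2 writes@14; RAW R6: wait I4 write@16]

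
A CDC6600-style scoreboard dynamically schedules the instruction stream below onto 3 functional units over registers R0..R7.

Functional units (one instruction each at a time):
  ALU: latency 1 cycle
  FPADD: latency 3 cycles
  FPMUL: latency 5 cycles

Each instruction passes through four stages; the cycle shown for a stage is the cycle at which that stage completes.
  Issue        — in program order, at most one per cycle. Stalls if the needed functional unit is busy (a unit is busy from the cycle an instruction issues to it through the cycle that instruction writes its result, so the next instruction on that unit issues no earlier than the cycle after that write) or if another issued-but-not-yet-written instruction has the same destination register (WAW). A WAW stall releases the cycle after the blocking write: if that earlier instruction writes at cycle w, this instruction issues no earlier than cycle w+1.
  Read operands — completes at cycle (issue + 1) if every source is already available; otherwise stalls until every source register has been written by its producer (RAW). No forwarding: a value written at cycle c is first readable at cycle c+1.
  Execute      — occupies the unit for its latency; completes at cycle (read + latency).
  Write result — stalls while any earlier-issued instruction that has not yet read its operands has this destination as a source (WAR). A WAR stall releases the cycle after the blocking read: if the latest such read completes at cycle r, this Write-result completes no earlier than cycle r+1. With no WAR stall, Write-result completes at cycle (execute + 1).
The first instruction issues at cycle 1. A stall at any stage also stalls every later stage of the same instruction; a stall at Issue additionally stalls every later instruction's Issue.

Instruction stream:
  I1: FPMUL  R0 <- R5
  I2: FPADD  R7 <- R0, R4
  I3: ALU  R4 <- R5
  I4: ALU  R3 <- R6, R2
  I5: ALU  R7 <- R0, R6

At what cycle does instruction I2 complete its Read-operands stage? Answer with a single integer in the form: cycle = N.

I1: IS=1 RO=2 EX=7 WR=8
I2: IS=2 RO=9 EX=12 WR=13  [RAW R0: wait I1 write@8]
I3: IS=3 RO=4 EX=5 WR=10  [WAR R4: wait I2 read@9]
I4: IS=11 RO=12 EX=13 WR=14  [struct: ALU busy until I3 writes@10]
I5: IS=15 RO=16 EX=17 WR=18  [struct: ALU busy until I4 writes@14]

cycle = 9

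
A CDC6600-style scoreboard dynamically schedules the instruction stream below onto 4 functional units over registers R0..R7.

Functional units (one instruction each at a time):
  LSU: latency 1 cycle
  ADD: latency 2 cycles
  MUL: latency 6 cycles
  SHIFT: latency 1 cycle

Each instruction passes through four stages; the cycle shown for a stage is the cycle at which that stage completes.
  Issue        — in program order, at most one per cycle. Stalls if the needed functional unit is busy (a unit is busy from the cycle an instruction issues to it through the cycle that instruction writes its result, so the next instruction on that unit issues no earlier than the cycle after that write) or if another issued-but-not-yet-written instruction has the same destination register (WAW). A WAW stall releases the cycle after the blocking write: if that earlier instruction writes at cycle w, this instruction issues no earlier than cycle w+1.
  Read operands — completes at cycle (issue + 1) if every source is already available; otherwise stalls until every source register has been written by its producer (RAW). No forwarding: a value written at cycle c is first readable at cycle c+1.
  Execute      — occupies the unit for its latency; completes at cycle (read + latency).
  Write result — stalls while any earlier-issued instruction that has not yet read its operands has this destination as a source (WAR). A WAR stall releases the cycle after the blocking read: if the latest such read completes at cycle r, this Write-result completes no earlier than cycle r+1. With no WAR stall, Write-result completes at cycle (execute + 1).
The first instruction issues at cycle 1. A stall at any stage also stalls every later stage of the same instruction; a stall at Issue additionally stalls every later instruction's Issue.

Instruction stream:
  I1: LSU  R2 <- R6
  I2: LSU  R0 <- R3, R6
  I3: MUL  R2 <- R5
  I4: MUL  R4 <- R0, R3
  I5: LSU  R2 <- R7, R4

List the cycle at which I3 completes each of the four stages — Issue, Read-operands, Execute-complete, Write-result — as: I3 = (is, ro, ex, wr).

I3 = (6, 7, 13, 14)

I1 -> (1, 2, 3, 4)
I2 -> (5, 6, 7, 8)  // struct: LSU busy until I1 writes@4
I3 -> (6, 7, 13, 14)
I4 -> (15, 16, 22, 23)  // struct: MUL busy until I3 writes@14
I5 -> (16, 24, 25, 26)  // RAW R4: wait I4 write@23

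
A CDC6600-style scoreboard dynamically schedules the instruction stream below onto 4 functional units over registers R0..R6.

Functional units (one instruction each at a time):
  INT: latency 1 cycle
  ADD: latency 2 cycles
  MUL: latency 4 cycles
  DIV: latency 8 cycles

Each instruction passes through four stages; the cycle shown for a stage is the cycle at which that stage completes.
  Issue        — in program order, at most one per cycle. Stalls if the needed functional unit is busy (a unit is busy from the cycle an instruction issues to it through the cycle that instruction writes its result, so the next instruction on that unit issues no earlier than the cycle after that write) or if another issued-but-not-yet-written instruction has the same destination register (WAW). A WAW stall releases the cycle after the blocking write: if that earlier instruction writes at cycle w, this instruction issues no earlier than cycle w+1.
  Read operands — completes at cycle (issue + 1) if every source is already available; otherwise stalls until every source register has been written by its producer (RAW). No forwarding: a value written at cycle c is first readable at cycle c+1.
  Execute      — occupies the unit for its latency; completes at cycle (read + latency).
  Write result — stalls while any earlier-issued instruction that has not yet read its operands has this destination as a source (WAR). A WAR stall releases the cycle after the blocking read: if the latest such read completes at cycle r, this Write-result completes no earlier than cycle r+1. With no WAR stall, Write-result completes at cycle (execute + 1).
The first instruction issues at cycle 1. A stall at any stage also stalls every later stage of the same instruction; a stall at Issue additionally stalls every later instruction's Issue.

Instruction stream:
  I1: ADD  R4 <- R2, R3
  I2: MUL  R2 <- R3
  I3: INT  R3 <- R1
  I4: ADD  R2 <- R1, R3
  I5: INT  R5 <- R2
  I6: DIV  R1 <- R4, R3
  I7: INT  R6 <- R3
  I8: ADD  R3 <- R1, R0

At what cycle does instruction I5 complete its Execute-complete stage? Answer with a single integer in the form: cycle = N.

  I1 | 1 | 2 | 4 | 5
  I2 | 2 | 3 | 7 | 8
  I3 | 3 | 4 | 5 | 6
  I4 | 9 | 10 | 12 | 13   WAW R2: wait I2 write@8
  I5 | 10 | 14 | 15 | 16   RAW R2: wait I4 write@13
  I6 | 11 | 12 | 20 | 21
  I7 | 17 | 18 | 19 | 20   struct: INT busy until I5 writes@16
  I8 | 18 | 22 | 24 | 25   RAW R1: wait I6 write@21

cycle = 15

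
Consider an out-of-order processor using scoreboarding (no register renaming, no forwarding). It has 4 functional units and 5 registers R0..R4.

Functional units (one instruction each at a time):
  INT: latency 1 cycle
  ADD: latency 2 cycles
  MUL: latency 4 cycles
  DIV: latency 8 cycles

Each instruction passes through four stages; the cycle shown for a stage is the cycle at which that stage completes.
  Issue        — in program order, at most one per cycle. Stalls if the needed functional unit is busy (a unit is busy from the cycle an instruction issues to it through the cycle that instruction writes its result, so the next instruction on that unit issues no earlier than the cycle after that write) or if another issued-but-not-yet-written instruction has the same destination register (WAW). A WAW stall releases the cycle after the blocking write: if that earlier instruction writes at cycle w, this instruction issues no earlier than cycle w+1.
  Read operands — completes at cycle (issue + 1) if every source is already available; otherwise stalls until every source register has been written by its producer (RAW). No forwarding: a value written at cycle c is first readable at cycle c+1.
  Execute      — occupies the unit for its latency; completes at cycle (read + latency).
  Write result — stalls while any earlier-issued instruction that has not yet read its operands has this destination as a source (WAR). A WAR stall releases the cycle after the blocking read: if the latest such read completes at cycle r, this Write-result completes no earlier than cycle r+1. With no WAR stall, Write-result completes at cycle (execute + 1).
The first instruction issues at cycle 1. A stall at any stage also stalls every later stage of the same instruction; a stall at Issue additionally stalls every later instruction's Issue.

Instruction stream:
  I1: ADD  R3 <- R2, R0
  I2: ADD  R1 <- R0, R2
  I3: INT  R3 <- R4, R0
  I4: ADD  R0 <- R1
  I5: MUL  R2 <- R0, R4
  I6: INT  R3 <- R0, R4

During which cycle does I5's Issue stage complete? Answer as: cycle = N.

1) issue 1, read 2, done 4, write 5
2) issue 6, read 7, done 9, write 10  <struct: ADD busy until I1 writes@5>
3) issue 7, read 8, done 9, write 10
4) issue 11, read 12, done 14, write 15  <struct: ADD busy until I2 writes@10>
5) issue 12, read 16, done 20, write 21  <RAW R0: wait I4 write@15>
6) issue 13, read 16, done 17, write 18  <RAW R0: wait I4 write@15>

cycle = 12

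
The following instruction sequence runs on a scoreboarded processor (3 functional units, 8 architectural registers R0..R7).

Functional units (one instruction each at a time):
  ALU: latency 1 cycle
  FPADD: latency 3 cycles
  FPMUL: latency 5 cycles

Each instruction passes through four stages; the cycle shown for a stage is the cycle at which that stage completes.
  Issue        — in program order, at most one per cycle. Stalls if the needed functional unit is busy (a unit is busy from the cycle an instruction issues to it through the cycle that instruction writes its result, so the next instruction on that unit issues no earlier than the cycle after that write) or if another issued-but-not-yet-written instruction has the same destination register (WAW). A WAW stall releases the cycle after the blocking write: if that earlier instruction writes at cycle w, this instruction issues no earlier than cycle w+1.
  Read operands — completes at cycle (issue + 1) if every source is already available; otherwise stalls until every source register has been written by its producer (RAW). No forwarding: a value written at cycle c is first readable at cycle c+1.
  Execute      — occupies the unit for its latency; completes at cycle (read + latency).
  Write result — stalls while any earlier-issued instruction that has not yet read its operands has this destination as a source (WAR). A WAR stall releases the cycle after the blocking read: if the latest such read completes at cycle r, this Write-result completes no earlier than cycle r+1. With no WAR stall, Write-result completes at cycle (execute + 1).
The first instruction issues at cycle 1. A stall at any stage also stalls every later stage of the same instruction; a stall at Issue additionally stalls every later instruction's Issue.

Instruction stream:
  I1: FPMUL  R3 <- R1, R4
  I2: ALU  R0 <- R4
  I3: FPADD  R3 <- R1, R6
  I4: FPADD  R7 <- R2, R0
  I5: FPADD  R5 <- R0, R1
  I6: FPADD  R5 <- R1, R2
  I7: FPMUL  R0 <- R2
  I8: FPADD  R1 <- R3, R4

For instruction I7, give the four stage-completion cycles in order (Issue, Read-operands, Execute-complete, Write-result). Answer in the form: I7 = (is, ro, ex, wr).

[1] I1 issues→FPMUL
[2] I1 reads; I2 issues→ALU
[3] I2 reads
[4] I2 exec-done
[5] I2 writes R0
[7] I1 exec-done
[8] I1 writes R3
[9] I3 issues→FPADD
[10] I3 reads
[13] I3 exec-done
[14] I3 writes R3
[15] I4 issues→FPADD
[16] I4 reads
[19] I4 exec-done
[20] I4 writes R7
[21] I5 issues→FPADD
[22] I5 reads
[25] I5 exec-done
[26] I5 writes R5
[27] I6 issues→FPADD
[28] I6 reads; I7 issues→FPMUL
[29] I7 reads
[31] I6 exec-done
[32] I6 writes R5
[33] I8 issues→FPADD
[34] I7 exec-done; I8 reads
[35] I7 writes R0
[37] I8 exec-done
[38] I8 writes R1

I7 = (28, 29, 34, 35)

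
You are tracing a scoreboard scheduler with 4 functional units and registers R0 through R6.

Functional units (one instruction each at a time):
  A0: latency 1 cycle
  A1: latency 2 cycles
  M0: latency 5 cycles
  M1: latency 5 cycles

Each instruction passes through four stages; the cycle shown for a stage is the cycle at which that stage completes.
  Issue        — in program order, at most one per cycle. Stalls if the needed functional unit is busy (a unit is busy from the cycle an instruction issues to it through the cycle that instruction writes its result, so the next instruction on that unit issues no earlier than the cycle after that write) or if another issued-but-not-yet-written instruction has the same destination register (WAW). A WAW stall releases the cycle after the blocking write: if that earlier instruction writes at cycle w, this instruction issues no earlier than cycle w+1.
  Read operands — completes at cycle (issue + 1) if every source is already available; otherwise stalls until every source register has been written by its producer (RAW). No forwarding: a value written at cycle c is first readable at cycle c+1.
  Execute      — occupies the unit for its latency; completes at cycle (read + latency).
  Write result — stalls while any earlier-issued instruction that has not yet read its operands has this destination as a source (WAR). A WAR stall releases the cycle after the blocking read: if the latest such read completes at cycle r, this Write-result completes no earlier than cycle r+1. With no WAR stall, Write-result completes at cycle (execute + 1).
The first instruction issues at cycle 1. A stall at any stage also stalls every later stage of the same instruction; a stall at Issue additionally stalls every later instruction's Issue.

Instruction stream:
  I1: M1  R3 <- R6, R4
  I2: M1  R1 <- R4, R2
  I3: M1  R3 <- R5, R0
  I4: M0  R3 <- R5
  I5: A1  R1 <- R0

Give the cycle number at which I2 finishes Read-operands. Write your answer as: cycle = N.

I1 -> (1, 2, 7, 8)
I2 -> (9, 10, 15, 16)  // struct: M1 busy until I1 writes@8
I3 -> (17, 18, 23, 24)  // struct: M1 busy until I2 writes@16
I4 -> (25, 26, 31, 32)  // WAW R3: wait I3 write@24
I5 -> (26, 27, 29, 30)

cycle = 10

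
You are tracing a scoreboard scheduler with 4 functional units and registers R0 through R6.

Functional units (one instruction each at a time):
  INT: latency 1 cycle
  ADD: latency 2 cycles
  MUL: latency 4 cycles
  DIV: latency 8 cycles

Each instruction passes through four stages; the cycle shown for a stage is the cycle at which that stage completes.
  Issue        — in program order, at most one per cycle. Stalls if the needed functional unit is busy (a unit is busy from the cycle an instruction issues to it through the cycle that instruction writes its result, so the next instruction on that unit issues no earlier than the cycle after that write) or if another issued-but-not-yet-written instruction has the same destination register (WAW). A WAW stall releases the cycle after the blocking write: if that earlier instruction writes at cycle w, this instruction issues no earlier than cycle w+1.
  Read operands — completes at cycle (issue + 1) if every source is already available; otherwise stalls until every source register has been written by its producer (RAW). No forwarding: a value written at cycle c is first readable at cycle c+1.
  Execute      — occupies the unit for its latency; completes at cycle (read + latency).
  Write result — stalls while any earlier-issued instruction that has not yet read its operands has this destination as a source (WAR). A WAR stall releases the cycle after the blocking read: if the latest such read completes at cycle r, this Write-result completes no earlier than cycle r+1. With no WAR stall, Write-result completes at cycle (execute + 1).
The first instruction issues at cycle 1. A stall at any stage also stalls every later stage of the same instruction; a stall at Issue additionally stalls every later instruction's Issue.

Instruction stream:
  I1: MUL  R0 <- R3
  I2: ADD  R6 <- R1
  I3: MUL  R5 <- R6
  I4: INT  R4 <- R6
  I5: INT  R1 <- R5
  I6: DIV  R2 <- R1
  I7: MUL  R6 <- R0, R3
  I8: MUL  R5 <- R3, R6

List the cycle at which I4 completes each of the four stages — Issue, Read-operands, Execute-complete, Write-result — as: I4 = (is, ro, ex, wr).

I4 = (9, 10, 11, 12)

  I1 | 1 | 2 | 6 | 7
  I2 | 2 | 3 | 5 | 6
  I3 | 8 | 9 | 13 | 14   struct: MUL busy until I1 writes@7
  I4 | 9 | 10 | 11 | 12
  I5 | 13 | 15 | 16 | 17   struct: INT busy until I4 writes@12 · RAW R5: wait I3 write@14
  I6 | 14 | 18 | 26 | 27   RAW R1: wait I5 write@17
  I7 | 15 | 16 | 20 | 21
  I8 | 22 | 23 | 27 | 28   struct: MUL busy until I7 writes@21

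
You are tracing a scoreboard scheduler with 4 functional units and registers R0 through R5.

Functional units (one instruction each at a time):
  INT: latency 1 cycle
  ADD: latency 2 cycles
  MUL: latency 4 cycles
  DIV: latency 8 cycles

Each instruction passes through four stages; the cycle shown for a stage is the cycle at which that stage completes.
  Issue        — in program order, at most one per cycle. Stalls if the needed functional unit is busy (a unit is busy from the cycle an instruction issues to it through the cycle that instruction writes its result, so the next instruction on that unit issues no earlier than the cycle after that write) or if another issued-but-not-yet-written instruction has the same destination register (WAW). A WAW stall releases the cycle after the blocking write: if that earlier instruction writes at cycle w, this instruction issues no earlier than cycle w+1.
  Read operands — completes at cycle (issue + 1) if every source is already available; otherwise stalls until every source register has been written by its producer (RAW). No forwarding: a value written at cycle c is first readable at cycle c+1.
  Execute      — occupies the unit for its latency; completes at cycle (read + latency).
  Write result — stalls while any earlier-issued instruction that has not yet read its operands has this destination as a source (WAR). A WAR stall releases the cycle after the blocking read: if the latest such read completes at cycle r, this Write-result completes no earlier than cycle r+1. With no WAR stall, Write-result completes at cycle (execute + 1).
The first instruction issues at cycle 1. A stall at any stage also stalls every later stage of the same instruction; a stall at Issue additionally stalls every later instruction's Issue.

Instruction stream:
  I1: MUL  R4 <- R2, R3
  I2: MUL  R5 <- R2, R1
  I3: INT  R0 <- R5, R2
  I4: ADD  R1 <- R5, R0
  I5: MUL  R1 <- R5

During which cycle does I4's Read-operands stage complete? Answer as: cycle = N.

cycle = 18

c1: I1 issues→MUL
c2: I1 reads
c6: I1 exec-done
c7: I1 writes R4
c8: I2 issues→MUL
c9: I2 reads · I3 issues→INT
c10: I4 issues→ADD
c13: I2 exec-done
c14: I2 writes R5
c15: I3 reads
c16: I3 exec-done
c17: I3 writes R0
c18: I4 reads
c20: I4 exec-done
c21: I4 writes R1
c22: I5 issues→MUL
c23: I5 reads
c27: I5 exec-done
c28: I5 writes R1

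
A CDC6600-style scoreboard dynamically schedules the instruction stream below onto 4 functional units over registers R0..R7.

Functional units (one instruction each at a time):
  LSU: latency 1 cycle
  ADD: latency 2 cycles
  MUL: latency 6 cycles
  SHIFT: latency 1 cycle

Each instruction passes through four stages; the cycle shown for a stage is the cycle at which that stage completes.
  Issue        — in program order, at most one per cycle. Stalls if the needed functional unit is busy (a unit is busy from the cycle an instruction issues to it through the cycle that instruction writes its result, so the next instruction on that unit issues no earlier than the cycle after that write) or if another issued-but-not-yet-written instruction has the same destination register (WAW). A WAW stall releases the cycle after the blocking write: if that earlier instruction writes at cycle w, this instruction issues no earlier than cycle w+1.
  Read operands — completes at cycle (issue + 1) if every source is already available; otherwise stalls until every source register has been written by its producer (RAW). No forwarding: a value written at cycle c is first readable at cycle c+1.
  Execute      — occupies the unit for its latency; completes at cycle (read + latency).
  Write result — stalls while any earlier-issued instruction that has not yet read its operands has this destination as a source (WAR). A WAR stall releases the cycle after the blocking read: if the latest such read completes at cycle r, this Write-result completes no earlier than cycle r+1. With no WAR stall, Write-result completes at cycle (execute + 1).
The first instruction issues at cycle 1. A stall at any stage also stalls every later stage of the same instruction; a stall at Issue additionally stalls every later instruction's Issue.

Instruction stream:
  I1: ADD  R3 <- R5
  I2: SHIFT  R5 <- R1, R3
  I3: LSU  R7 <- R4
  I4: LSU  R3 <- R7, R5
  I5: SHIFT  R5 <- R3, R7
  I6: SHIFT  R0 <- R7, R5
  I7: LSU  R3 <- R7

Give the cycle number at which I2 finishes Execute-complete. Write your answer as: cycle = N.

c1: I1→ADD
c2: I1 RO · I2→SHIFT
c3: I3→LSU
c4: I1 EX · I3 RO
c5: I1 WR R3 · I3 EX
c6: I2 RO · I3 WR R7
c7: I2 EX · I4→LSU
c8: I2 WR R5
c9: I4 RO · I5→SHIFT
c10: I4 EX
c11: I4 WR R3
c12: I5 RO
c13: I5 EX
c14: I5 WR R5
c15: I6→SHIFT
c16: I6 RO · I7→LSU
c17: I6 EX · I7 RO
c18: I6 WR R0 · I7 EX
c19: I7 WR R3

cycle = 7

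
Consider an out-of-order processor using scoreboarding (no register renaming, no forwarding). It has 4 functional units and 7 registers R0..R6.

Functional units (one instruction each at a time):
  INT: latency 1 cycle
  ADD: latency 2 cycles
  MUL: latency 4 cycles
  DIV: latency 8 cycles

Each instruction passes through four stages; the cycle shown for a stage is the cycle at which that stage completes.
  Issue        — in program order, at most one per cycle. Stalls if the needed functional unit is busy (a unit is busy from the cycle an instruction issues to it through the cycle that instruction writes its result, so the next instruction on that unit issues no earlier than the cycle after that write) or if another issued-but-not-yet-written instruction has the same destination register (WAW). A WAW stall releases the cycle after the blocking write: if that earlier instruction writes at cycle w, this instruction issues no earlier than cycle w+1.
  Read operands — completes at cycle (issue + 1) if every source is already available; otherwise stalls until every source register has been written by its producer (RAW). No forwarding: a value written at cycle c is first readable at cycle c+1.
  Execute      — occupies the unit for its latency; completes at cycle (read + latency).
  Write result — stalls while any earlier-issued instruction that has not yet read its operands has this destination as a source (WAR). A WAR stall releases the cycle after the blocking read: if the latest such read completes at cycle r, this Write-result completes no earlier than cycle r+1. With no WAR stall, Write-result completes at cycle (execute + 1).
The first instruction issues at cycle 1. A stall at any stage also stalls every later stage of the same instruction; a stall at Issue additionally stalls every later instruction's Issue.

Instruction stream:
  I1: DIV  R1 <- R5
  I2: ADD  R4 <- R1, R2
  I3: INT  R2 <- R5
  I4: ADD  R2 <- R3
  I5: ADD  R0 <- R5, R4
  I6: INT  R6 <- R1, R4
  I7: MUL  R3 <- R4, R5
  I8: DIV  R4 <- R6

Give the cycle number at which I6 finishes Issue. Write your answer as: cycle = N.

cycle = 22

c1: I1 dispatched to DIV
c2: I1 operands ready; I2 dispatched to ADD
c3: I3 dispatched to INT
c4: I3 operands ready
c5: I3 complete
c10: I1 complete
c11: R1←I1
c12: I2 operands ready
c13: R2←I3
c14: I2 complete
c15: R4←I2
c16: I4 dispatched to ADD
c17: I4 operands ready
c19: I4 complete
c20: R2←I4
c21: I5 dispatched to ADD
c22: I5 operands ready; I6 dispatched to INT
c23: I6 operands ready; I7 dispatched to MUL
c24: I5 complete; I6 complete; I7 operands ready; I8 dispatched to DIV
c25: R0←I5; R6←I6
c26: I8 operands ready
c28: I7 complete
c29: R3←I7
c34: I8 complete
c35: R4←I8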